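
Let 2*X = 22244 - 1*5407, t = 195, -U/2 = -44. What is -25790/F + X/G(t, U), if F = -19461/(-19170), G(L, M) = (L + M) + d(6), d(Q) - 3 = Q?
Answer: -96132868781/3788408 ≈ -25376.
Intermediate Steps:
U = 88 (U = -2*(-44) = 88)
d(Q) = 3 + Q
X = 16837/2 (X = (22244 - 1*5407)/2 = (22244 - 5407)/2 = (½)*16837 = 16837/2 ≈ 8418.5)
G(L, M) = 9 + L + M (G(L, M) = (L + M) + (3 + 6) = (L + M) + 9 = 9 + L + M)
F = 6487/6390 (F = -19461*(-1/19170) = 6487/6390 ≈ 1.0152)
-25790/F + X/G(t, U) = -25790/6487/6390 + 16837/(2*(9 + 195 + 88)) = -25790*6390/6487 + (16837/2)/292 = -164798100/6487 + (16837/2)*(1/292) = -164798100/6487 + 16837/584 = -96132868781/3788408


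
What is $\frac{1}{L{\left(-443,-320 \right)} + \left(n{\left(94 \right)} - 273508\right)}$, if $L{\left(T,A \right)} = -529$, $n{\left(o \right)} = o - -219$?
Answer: $- \frac{1}{273724} \approx -3.6533 \cdot 10^{-6}$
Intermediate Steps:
$n{\left(o \right)} = 219 + o$ ($n{\left(o \right)} = o + 219 = 219 + o$)
$\frac{1}{L{\left(-443,-320 \right)} + \left(n{\left(94 \right)} - 273508\right)} = \frac{1}{-529 + \left(\left(219 + 94\right) - 273508\right)} = \frac{1}{-529 + \left(313 - 273508\right)} = \frac{1}{-529 - 273195} = \frac{1}{-273724} = - \frac{1}{273724}$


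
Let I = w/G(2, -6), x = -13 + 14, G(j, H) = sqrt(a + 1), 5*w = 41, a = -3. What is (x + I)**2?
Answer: (10 - 41*I*sqrt(2))**2/100 ≈ -32.62 - 11.597*I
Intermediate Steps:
w = 41/5 (w = (1/5)*41 = 41/5 ≈ 8.2000)
G(j, H) = I*sqrt(2) (G(j, H) = sqrt(-3 + 1) = sqrt(-2) = I*sqrt(2))
x = 1
I = -41*I*sqrt(2)/10 (I = 41/(5*((I*sqrt(2)))) = 41*(-I*sqrt(2)/2)/5 = -41*I*sqrt(2)/10 ≈ -5.7983*I)
(x + I)**2 = (1 - 41*I*sqrt(2)/10)**2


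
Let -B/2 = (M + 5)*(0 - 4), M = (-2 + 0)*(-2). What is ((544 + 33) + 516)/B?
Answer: 1093/72 ≈ 15.181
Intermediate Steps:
M = 4 (M = -2*(-2) = 4)
B = 72 (B = -2*(4 + 5)*(0 - 4) = -18*(-4) = -2*(-36) = 72)
((544 + 33) + 516)/B = ((544 + 33) + 516)/72 = (577 + 516)*(1/72) = 1093*(1/72) = 1093/72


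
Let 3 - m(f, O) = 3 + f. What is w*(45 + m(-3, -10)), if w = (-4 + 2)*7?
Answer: -672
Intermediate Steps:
m(f, O) = -f (m(f, O) = 3 - (3 + f) = 3 + (-3 - f) = -f)
w = -14 (w = -2*7 = -14)
w*(45 + m(-3, -10)) = -14*(45 - 1*(-3)) = -14*(45 + 3) = -14*48 = -672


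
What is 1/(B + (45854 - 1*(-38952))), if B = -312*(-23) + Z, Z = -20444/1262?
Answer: 631/58030420 ≈ 1.0874e-5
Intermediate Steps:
Z = -10222/631 (Z = -20444*1/1262 = -10222/631 ≈ -16.200)
B = 4517834/631 (B = -312*(-23) - 10222/631 = 7176 - 10222/631 = 4517834/631 ≈ 7159.8)
1/(B + (45854 - 1*(-38952))) = 1/(4517834/631 + (45854 - 1*(-38952))) = 1/(4517834/631 + (45854 + 38952)) = 1/(4517834/631 + 84806) = 1/(58030420/631) = 631/58030420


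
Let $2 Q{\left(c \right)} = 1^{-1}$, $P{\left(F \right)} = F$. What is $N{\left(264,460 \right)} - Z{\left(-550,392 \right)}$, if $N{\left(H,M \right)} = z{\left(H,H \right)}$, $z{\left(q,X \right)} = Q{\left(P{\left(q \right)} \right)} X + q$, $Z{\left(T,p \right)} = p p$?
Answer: $-153268$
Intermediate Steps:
$Z{\left(T,p \right)} = p^{2}$
$Q{\left(c \right)} = \frac{1}{2}$ ($Q{\left(c \right)} = \frac{1}{2 \cdot 1} = \frac{1}{2} \cdot 1 = \frac{1}{2}$)
$z{\left(q,X \right)} = q + \frac{X}{2}$ ($z{\left(q,X \right)} = \frac{X}{2} + q = q + \frac{X}{2}$)
$N{\left(H,M \right)} = \frac{3 H}{2}$ ($N{\left(H,M \right)} = H + \frac{H}{2} = \frac{3 H}{2}$)
$N{\left(264,460 \right)} - Z{\left(-550,392 \right)} = \frac{3}{2} \cdot 264 - 392^{2} = 396 - 153664 = -153268$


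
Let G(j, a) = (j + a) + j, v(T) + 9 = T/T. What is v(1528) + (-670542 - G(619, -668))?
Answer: -671120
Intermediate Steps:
v(T) = -8 (v(T) = -9 + T/T = -9 + 1 = -8)
G(j, a) = a + 2*j (G(j, a) = (a + j) + j = a + 2*j)
v(1528) + (-670542 - G(619, -668)) = -8 + (-670542 - (-668 + 2*619)) = -8 + (-670542 - (-668 + 1238)) = -8 + (-670542 - 1*570) = -8 + (-670542 - 570) = -8 - 671112 = -671120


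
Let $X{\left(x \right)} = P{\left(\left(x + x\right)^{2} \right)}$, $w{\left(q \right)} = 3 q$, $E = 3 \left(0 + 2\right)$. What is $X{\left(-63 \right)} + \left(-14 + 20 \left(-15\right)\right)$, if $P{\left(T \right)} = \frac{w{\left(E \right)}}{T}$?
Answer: $- \frac{276947}{882} \approx -314.0$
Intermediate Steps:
$E = 6$ ($E = 3 \cdot 2 = 6$)
$P{\left(T \right)} = \frac{18}{T}$ ($P{\left(T \right)} = \frac{3 \cdot 6}{T} = \frac{18}{T}$)
$X{\left(x \right)} = \frac{9}{2 x^{2}}$ ($X{\left(x \right)} = \frac{18}{\left(x + x\right)^{2}} = \frac{18}{\left(2 x\right)^{2}} = \frac{18}{4 x^{2}} = 18 \frac{1}{4 x^{2}} = \frac{9}{2 x^{2}}$)
$X{\left(-63 \right)} + \left(-14 + 20 \left(-15\right)\right) = \frac{9}{2 \cdot 3969} + \left(-14 + 20 \left(-15\right)\right) = \frac{9}{2} \cdot \frac{1}{3969} - 314 = \frac{1}{882} - 314 = - \frac{276947}{882}$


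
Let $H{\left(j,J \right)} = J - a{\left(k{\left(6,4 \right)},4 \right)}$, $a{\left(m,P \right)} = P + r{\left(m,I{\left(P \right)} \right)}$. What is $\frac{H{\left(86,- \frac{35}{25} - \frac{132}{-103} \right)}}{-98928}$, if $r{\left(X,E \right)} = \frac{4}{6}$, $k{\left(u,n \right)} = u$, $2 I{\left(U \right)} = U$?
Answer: $\frac{7393}{152843760} \approx 4.837 \cdot 10^{-5}$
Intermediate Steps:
$I{\left(U \right)} = \frac{U}{2}$
$r{\left(X,E \right)} = \frac{2}{3}$ ($r{\left(X,E \right)} = 4 \cdot \frac{1}{6} = \frac{2}{3}$)
$a{\left(m,P \right)} = \frac{2}{3} + P$ ($a{\left(m,P \right)} = P + \frac{2}{3} = \frac{2}{3} + P$)
$H{\left(j,J \right)} = - \frac{14}{3} + J$ ($H{\left(j,J \right)} = J - \left(\frac{2}{3} + 4\right) = J - \frac{14}{3} = - \frac{14}{3} + J$)
$\frac{H{\left(86,- \frac{35}{25} - \frac{132}{-103} \right)}}{-98928} = \frac{- \frac{14}{3} - \left(- \frac{132}{103} + \frac{7}{5}\right)}{-98928} = \left(- \frac{14}{3} - \frac{61}{515}\right) \left(- \frac{1}{98928}\right) = \left(- \frac{7393}{1545}\right) \left(- \frac{1}{98928}\right) = \frac{7393}{152843760}$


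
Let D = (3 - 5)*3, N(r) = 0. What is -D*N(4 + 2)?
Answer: 0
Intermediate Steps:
D = -6 (D = -2*3 = -6)
-D*N(4 + 2) = -(-6)*0 = -1*0 = 0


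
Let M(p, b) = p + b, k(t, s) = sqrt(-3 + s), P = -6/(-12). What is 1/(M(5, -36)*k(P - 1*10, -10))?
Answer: I*sqrt(13)/403 ≈ 0.0089468*I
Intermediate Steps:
P = 1/2 (P = -6*(-1/12) = 1/2 ≈ 0.50000)
M(p, b) = b + p
1/(M(5, -36)*k(P - 1*10, -10)) = 1/((-36 + 5)*sqrt(-3 - 10)) = 1/(-31*I*sqrt(13)) = I*sqrt(13)/403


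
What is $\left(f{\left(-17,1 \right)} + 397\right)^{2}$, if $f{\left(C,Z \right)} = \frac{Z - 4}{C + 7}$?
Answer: $\frac{15784729}{100} \approx 1.5785 \cdot 10^{5}$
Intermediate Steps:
$f{\left(C,Z \right)} = \frac{-4 + Z}{7 + C}$
$\left(f{\left(-17,1 \right)} + 397\right)^{2} = \left(\frac{-4 + 1}{7 - 17} + 397\right)^{2} = \left(\frac{1}{-10} \left(-3\right) + 397\right)^{2} = \left(\left(- \frac{1}{10}\right) \left(-3\right) + 397\right)^{2} = \left(\frac{3}{10} + 397\right)^{2} = \left(\frac{3973}{10}\right)^{2} = \frac{15784729}{100}$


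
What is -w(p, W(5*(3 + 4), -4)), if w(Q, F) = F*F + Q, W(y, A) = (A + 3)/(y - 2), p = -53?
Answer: 57716/1089 ≈ 52.999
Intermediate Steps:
W(y, A) = (3 + A)/(-2 + y)
w(Q, F) = Q + F² (w(Q, F) = F² + Q = Q + F²)
-w(p, W(5*(3 + 4), -4)) = -(-53 + ((3 - 4)/(-2 + 5*(3 + 4)))²) = -(-53 + (-1/(-2 + 5*7))²) = -(-53 + (-1/(-2 + 35))²) = -(-53 + (-1/33)²) = -(-53 + 1/1089) = -1*(-57716/1089) = 57716/1089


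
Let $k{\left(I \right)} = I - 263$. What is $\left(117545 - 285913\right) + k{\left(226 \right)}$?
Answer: $-168405$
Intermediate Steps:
$k{\left(I \right)} = -263 + I$
$\left(117545 - 285913\right) + k{\left(226 \right)} = \left(117545 - 285913\right) + \left(-263 + 226\right) = -168368 - 37 = -168405$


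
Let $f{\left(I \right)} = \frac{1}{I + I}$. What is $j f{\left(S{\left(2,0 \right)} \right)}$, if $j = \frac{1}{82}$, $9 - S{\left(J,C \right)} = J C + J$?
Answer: $\frac{1}{1148} \approx 0.00087108$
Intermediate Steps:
$S{\left(J,C \right)} = 9 - J - C J$ ($S{\left(J,C \right)} = 9 - \left(J C + J\right) = 9 - \left(C J + J\right) = 9 - \left(J + C J\right) = 9 - J - C J$)
$f{\left(I \right)} = \frac{1}{2 I}$
$j = \frac{1}{82} \approx 0.012195$
$j f{\left(S{\left(2,0 \right)} \right)} = \frac{\frac{1}{2} \frac{1}{9 - 2 - 0 \cdot 2}}{82} = \frac{\frac{1}{2} \frac{1}{9 - 2 + 0}}{82} = \frac{\frac{1}{2} \cdot \frac{1}{7}}{82} = \frac{1}{82} \cdot \frac{1}{14} = \frac{1}{1148}$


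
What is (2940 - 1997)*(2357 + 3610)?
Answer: 5626881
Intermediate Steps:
(2940 - 1997)*(2357 + 3610) = 943*5967 = 5626881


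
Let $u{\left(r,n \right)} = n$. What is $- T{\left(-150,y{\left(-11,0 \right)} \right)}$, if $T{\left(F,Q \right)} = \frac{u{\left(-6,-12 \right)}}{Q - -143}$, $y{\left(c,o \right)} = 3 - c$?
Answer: $\frac{12}{157} \approx 0.076433$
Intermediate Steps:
$T{\left(F,Q \right)} = - \frac{12}{143 + Q}$ ($T{\left(F,Q \right)} = - \frac{12}{Q - -143} = - \frac{12}{Q + 143} = - \frac{12}{143 + Q}$)
$- T{\left(-150,y{\left(-11,0 \right)} \right)} = - \frac{-12}{143 + \left(3 - -11\right)} = - \frac{-12}{143 + \left(3 + 11\right)} = - \frac{-12}{143 + 14} = - \frac{-12}{157} = \left(-1\right) \left(- \frac{12}{157}\right) = \frac{12}{157}$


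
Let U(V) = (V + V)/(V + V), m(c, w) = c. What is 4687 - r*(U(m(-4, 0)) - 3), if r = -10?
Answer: 4667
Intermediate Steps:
U(V) = 1 (U(V) = (2*V)/((2*V)) = (2*V)*(1/(2*V)) = 1)
4687 - r*(U(m(-4, 0)) - 3) = 4687 - (-10)*(1 - 3) = 4687 - (-10)*(-2) = 4687 - 1*20 = 4687 - 20 = 4667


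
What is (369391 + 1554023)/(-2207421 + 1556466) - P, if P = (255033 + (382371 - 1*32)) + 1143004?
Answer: -386315527498/216985 ≈ -1.7804e+6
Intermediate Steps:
P = 1780376 (P = (255033 + (382371 - 32)) + 1143004 = (255033 + 382339) + 1143004 = 637372 + 1143004 = 1780376)
(369391 + 1554023)/(-2207421 + 1556466) - P = (369391 + 1554023)/(-2207421 + 1556466) - 1*1780376 = 1923414/(-650955) - 1780376 = 1923414*(-1/650955) - 1780376 = -641138/216985 - 1780376 = -386315527498/216985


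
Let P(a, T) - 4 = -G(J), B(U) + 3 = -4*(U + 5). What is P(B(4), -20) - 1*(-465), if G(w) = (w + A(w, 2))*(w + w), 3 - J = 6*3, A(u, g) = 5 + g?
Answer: 229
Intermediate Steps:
J = -15 (J = 3 - 6*3 = 3 - 1*18 = 3 - 18 = -15)
G(w) = 2*w*(7 + w) (G(w) = (w + (5 + 2))*(w + w) = (w + 7)*(2*w) = (7 + w)*(2*w) = 2*w*(7 + w))
B(U) = -23 - 4*U (B(U) = -3 - 4*(U + 5) = -3 - 4*(5 + U) = -3 + (-20 - 4*U) = -23 - 4*U)
P(a, T) = -236 (P(a, T) = 4 - 2*(-15)*(7 - 15) = 4 - 2*(-15)*(-8) = 4 - 1*240 = 4 - 240 = -236)
P(B(4), -20) - 1*(-465) = -236 - 1*(-465) = -236 + 465 = 229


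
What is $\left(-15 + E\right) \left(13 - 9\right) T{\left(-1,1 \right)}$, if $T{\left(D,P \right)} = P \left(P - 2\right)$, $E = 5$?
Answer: $40$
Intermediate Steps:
$T{\left(D,P \right)} = P \left(-2 + P\right)$
$\left(-15 + E\right) \left(13 - 9\right) T{\left(-1,1 \right)} = \left(-15 + 5\right) \left(13 - 9\right) 1 \left(-2 + 1\right) = \left(-10\right) 4 \cdot 1 \left(-1\right) = \left(-40\right) \left(-1\right) = 40$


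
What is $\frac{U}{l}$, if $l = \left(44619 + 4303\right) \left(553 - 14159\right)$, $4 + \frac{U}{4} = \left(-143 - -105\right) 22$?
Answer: $\frac{840}{166408183} \approx 5.0478 \cdot 10^{-6}$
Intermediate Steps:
$U = -3360$ ($U = -16 + 4 \left(-143 - -105\right) 22 = -16 + 4 \left(-143 + 105\right) 22 = -16 + 4 \left(\left(-38\right) 22\right) = -16 + 4 \left(-836\right) = -16 - 3344 = -3360$)
$l = -665632732$ ($l = 48922 \left(-13606\right) = -665632732$)
$\frac{U}{l} = - \frac{3360}{-665632732} = \left(-3360\right) \left(- \frac{1}{665632732}\right) = \frac{840}{166408183}$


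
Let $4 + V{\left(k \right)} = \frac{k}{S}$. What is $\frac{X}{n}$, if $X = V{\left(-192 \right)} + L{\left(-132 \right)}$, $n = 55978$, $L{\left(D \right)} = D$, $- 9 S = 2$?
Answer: $\frac{28}{2153} \approx 0.013005$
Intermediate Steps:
$S = - \frac{2}{9}$ ($S = \left(- \frac{1}{9}\right) 2 = - \frac{2}{9} \approx -0.22222$)
$V{\left(k \right)} = -4 - \frac{9 k}{2}$ ($V{\left(k \right)} = -4 + \frac{k}{- \frac{2}{9}} = -4 + k \left(- \frac{9}{2}\right) = -4 - \frac{9 k}{2}$)
$X = 728$ ($X = \left(-4 - -864\right) - 132 = \left(-4 + 864\right) - 132 = 860 - 132 = 728$)
$\frac{X}{n} = \frac{728}{55978} = 728 \cdot \frac{1}{55978} = \frac{28}{2153}$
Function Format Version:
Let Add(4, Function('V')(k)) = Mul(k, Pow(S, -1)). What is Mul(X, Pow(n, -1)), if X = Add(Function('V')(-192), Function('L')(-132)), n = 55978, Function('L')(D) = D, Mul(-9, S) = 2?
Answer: Rational(28, 2153) ≈ 0.013005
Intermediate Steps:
S = Rational(-2, 9) (S = Mul(Rational(-1, 9), 2) = Rational(-2, 9) ≈ -0.22222)
Function('V')(k) = Add(-4, Mul(Rational(-9, 2), k)) (Function('V')(k) = Add(-4, Mul(k, Pow(Rational(-2, 9), -1))) = Add(-4, Mul(k, Rational(-9, 2))) = Add(-4, Mul(Rational(-9, 2), k)))
X = 728 (X = Add(Add(-4, Mul(Rational(-9, 2), -192)), -132) = Add(Add(-4, 864), -132) = Add(860, -132) = 728)
Mul(X, Pow(n, -1)) = Mul(728, Pow(55978, -1)) = Mul(728, Rational(1, 55978)) = Rational(28, 2153)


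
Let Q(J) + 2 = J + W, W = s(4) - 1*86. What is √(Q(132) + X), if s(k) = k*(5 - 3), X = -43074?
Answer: 7*I*√878 ≈ 207.42*I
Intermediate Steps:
s(k) = 2*k (s(k) = k*2 = 2*k)
W = -78 (W = 2*4 - 1*86 = 8 - 86 = -78)
Q(J) = -80 + J (Q(J) = -2 + (J - 78) = -2 + (-78 + J) = -80 + J)
√(Q(132) + X) = √((-80 + 132) - 43074) = √(52 - 43074) = √(-43022) = 7*I*√878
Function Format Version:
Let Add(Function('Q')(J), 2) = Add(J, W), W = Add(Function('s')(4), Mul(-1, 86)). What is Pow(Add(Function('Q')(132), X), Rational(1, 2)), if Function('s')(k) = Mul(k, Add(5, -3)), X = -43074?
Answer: Mul(7, I, Pow(878, Rational(1, 2))) ≈ Mul(207.42, I)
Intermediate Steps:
Function('s')(k) = Mul(2, k) (Function('s')(k) = Mul(k, 2) = Mul(2, k))
W = -78 (W = Add(Mul(2, 4), Mul(-1, 86)) = Add(8, -86) = -78)
Function('Q')(J) = Add(-80, J) (Function('Q')(J) = Add(-2, Add(J, -78)) = Add(-2, Add(-78, J)) = Add(-80, J))
Pow(Add(Function('Q')(132), X), Rational(1, 2)) = Pow(Add(Add(-80, 132), -43074), Rational(1, 2)) = Pow(Add(52, -43074), Rational(1, 2)) = Pow(-43022, Rational(1, 2)) = Mul(7, I, Pow(878, Rational(1, 2)))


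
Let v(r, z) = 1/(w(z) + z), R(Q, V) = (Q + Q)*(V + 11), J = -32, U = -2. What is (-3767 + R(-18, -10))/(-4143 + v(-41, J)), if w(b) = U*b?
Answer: 121696/132575 ≈ 0.91794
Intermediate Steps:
w(b) = -2*b
R(Q, V) = 2*Q*(11 + V) (R(Q, V) = (2*Q)*(11 + V) = 2*Q*(11 + V))
v(r, z) = -1/z (v(r, z) = 1/(-2*z + z) = 1/(-z) = -1/z)
(-3767 + R(-18, -10))/(-4143 + v(-41, J)) = (-3767 + 2*(-18)*(11 - 10))/(-4143 - 1/(-32)) = (-3767 + 2*(-18)*1)/(-4143 - 1*(-1/32)) = (-3767 - 36)/(-4143 + 1/32) = -3803/(-132575/32) = -3803*(-32/132575) = 121696/132575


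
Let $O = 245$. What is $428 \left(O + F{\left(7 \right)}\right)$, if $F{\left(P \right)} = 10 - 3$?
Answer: $107856$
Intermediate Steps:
$F{\left(P \right)} = 7$
$428 \left(O + F{\left(7 \right)}\right) = 428 \left(245 + 7\right) = 428 \cdot 252 = 107856$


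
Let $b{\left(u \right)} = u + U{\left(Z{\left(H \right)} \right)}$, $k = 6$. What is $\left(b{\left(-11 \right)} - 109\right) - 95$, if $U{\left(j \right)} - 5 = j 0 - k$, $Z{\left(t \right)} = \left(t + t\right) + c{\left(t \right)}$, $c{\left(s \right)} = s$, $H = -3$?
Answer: $-216$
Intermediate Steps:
$Z{\left(t \right)} = 3 t$ ($Z{\left(t \right)} = \left(t + t\right) + t = 2 t + t = 3 t$)
$U{\left(j \right)} = -1$ ($U{\left(j \right)} = 5 + \left(j 0 - 6\right) = 5 + \left(0 - 6\right) = 5 - 6 = -1$)
$b{\left(u \right)} = -1 + u$ ($b{\left(u \right)} = u - 1 = -1 + u$)
$\left(b{\left(-11 \right)} - 109\right) - 95 = \left(\left(-1 - 11\right) - 109\right) - 95 = \left(-12 - 109\right) - 95 = -121 - 95 = -216$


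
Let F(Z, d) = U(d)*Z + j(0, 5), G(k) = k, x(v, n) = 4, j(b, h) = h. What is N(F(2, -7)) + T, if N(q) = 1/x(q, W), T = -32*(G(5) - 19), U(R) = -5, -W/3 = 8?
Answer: 1793/4 ≈ 448.25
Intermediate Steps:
W = -24 (W = -3*8 = -24)
F(Z, d) = 5 - 5*Z (F(Z, d) = -5*Z + 5 = 5 - 5*Z)
T = 448 (T = -32*(5 - 19) = -32*(-14) = 448)
N(q) = ¼ (N(q) = 1/4 = ¼)
N(F(2, -7)) + T = ¼ + 448 = 1793/4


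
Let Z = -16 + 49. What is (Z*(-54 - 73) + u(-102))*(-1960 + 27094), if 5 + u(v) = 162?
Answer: -101390556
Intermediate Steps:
u(v) = 157 (u(v) = -5 + 162 = 157)
Z = 33
(Z*(-54 - 73) + u(-102))*(-1960 + 27094) = (33*(-54 - 73) + 157)*(-1960 + 27094) = (33*(-127) + 157)*25134 = (-4191 + 157)*25134 = -4034*25134 = -101390556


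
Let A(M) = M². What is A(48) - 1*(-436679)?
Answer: 438983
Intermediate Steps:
A(48) - 1*(-436679) = 48² - 1*(-436679) = 2304 + 436679 = 438983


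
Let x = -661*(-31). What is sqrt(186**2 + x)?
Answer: sqrt(55087) ≈ 234.71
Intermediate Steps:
x = 20491
sqrt(186**2 + x) = sqrt(186**2 + 20491) = sqrt(34596 + 20491) = sqrt(55087)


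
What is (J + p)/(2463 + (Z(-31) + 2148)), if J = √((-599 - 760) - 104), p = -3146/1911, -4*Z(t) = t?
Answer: -968/2715825 + 4*I*√1463/18475 ≈ -0.00035643 + 0.0082813*I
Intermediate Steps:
Z(t) = -t/4
p = -242/147 (p = -3146*1/1911 = -242/147 ≈ -1.6463)
J = I*√1463 (J = √(-1359 - 104) = √(-1463) = I*√1463 ≈ 38.249*I)
(J + p)/(2463 + (Z(-31) + 2148)) = (I*√1463 - 242/147)/(2463 + (-¼*(-31) + 2148)) = (-242/147 + I*√1463)/(2463 + (31/4 + 2148)) = (-242/147 + I*√1463)/(2463 + 8623/4) = (-242/147 + I*√1463)/(18475/4) = (-242/147 + I*√1463)*(4/18475) = -968/2715825 + 4*I*√1463/18475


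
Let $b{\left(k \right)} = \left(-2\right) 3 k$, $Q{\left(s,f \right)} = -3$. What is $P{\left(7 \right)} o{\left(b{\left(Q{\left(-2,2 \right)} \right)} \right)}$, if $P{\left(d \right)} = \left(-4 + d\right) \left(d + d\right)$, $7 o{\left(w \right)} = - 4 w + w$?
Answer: $-324$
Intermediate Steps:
$b{\left(k \right)} = - 6 k$
$o{\left(w \right)} = - \frac{3 w}{7}$ ($o{\left(w \right)} = \frac{- 4 w + w}{7} = \frac{\left(-3\right) w}{7} = - \frac{3 w}{7}$)
$P{\left(d \right)} = 2 d \left(-4 + d\right)$ ($P{\left(d \right)} = \left(-4 + d\right) 2 d = 2 d \left(-4 + d\right)$)
$P{\left(7 \right)} o{\left(b{\left(Q{\left(-2,2 \right)} \right)} \right)} = 2 \cdot 7 \left(-4 + 7\right) \left(- \frac{3 \left(\left(-6\right) \left(-3\right)\right)}{7}\right) = 2 \cdot 7 \cdot 3 \left(\left(- \frac{3}{7}\right) 18\right) = 42 \left(- \frac{54}{7}\right) = -324$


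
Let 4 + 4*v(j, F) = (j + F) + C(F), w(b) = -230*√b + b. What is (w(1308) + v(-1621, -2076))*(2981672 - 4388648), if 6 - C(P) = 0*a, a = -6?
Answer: -540630528 + 647208960*√327 ≈ 1.1163e+10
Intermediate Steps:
C(P) = 6 (C(P) = 6 - 0*(-6) = 6 - 1*0 = 6 + 0 = 6)
w(b) = b - 230*√b
v(j, F) = ½ + F/4 + j/4 (v(j, F) = -1 + ((j + F) + 6)/4 = -1 + ((F + j) + 6)/4 = -1 + (6 + F + j)/4 = -1 + (3/2 + F/4 + j/4) = ½ + F/4 + j/4)
(w(1308) + v(-1621, -2076))*(2981672 - 4388648) = ((1308 - 460*√327) + (½ + (¼)*(-2076) + (¼)*(-1621)))*(2981672 - 4388648) = ((1308 - 460*√327) + (½ - 519 - 1621/4))*(-1406976) = ((1308 - 460*√327) - 3695/4)*(-1406976) = (1537/4 - 460*√327)*(-1406976) = -540630528 + 647208960*√327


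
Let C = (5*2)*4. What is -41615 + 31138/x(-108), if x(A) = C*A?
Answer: -89903969/2160 ≈ -41622.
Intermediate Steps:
C = 40 (C = 10*4 = 40)
x(A) = 40*A
-41615 + 31138/x(-108) = -41615 + 31138/((40*(-108))) = -41615 + 31138/(-4320) = -41615 + 31138*(-1/4320) = -41615 - 15569/2160 = -89903969/2160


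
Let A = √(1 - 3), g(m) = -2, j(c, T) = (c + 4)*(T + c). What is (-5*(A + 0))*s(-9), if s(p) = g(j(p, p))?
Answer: 10*I*√2 ≈ 14.142*I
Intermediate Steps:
j(c, T) = (4 + c)*(T + c)
A = I*√2 (A = √(-2) = I*√2 ≈ 1.4142*I)
s(p) = -2
(-5*(A + 0))*s(-9) = -5*(I*√2 + 0)*(-2) = -5*I*√2*(-2) = 10*I*√2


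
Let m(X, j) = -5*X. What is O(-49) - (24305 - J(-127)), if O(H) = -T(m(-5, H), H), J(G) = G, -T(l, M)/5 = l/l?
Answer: -24427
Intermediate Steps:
T(l, M) = -5 (T(l, M) = -5*l/l = -5*1 = -5)
O(H) = 5 (O(H) = -1*(-5) = 5)
O(-49) - (24305 - J(-127)) = 5 - (24305 - 1*(-127)) = 5 - (24305 + 127) = 5 - 1*24432 = 5 - 24432 = -24427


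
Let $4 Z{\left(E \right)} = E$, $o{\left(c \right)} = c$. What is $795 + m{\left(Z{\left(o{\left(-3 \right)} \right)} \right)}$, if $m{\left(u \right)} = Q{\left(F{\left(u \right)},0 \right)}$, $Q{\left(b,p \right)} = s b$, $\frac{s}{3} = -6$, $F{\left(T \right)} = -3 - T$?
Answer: $\frac{1671}{2} \approx 835.5$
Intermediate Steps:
$Z{\left(E \right)} = \frac{E}{4}$
$s = -18$ ($s = 3 \left(-6\right) = -18$)
$Q{\left(b,p \right)} = - 18 b$
$m{\left(u \right)} = 54 + 18 u$ ($m{\left(u \right)} = - 18 \left(-3 - u\right) = 54 + 18 u$)
$795 + m{\left(Z{\left(o{\left(-3 \right)} \right)} \right)} = 795 + \left(54 + 18 \cdot \frac{1}{4} \left(-3\right)\right) = 795 + \left(54 + 18 \left(- \frac{3}{4}\right)\right) = 795 + \left(54 - \frac{27}{2}\right) = 795 + \frac{81}{2} = \frac{1671}{2}$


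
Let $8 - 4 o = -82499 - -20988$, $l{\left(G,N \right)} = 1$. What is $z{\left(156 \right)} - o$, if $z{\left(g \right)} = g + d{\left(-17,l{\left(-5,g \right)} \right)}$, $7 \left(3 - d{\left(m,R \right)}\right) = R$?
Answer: $- \frac{426185}{28} \approx -15221.0$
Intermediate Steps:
$d{\left(m,R \right)} = 3 - \frac{R}{7}$
$z{\left(g \right)} = \frac{20}{7} + g$ ($z{\left(g \right)} = g + \left(3 - \frac{1}{7}\right) = g + \frac{20}{7} = \frac{20}{7} + g$)
$o = \frac{61519}{4}$ ($o = 2 - \frac{-82499 - -20988}{4} = 2 - \frac{-82499 + 20988}{4} = 2 - - \frac{61511}{4} = 2 + \frac{61511}{4} = \frac{61519}{4} \approx 15380.0$)
$z{\left(156 \right)} - o = \left(\frac{20}{7} + 156\right) - \frac{61519}{4} = \frac{1112}{7} - \frac{61519}{4} = - \frac{426185}{28}$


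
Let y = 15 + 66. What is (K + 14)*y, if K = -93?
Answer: -6399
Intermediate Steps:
y = 81
(K + 14)*y = (-93 + 14)*81 = -79*81 = -6399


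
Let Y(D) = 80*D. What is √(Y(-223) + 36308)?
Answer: 18*√57 ≈ 135.90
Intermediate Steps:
√(Y(-223) + 36308) = √(80*(-223) + 36308) = √(-17840 + 36308) = √18468 = 18*√57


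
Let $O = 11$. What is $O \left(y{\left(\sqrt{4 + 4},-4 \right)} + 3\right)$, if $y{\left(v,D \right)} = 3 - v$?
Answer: $66 - 22 \sqrt{2} \approx 34.887$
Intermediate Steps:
$O \left(y{\left(\sqrt{4 + 4},-4 \right)} + 3\right) = 11 \left(\left(3 - \sqrt{4 + 4}\right) + 3\right) = 11 \left(\left(3 - \sqrt{8}\right) + 3\right) = 11 \left(\left(3 - 2 \sqrt{2}\right) + 3\right) = 11 \left(6 - 2 \sqrt{2}\right) = 66 - 22 \sqrt{2}$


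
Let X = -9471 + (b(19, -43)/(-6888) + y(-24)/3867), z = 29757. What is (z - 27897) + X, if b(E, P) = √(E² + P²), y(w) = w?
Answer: -9810587/1289 - √2210/6888 ≈ -7611.0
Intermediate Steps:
X = -12208127/1289 - √2210/6888 (X = -9471 + (√(19² + (-43)²)/(-6888) - 24/3867) = -9471 + (√(361 + 1849)*(-1/6888) - 24*1/3867) = -9471 + (√2210*(-1/6888) - 8/1289) = -9471 + (-√2210/6888 - 8/1289) = -9471 + (-8/1289 - √2210/6888) = -12208127/1289 - √2210/6888 ≈ -9471.0)
(z - 27897) + X = (29757 - 27897) + (-12208127/1289 - √2210/6888) = 1860 + (-12208127/1289 - √2210/6888) = -9810587/1289 - √2210/6888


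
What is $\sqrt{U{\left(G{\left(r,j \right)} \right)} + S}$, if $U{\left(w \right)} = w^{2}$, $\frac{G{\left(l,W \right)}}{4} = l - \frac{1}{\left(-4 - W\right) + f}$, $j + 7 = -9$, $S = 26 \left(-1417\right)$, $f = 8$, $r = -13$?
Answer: $\frac{11 i \sqrt{7049}}{5} \approx 184.71 i$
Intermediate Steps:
$S = -36842$
$j = -16$ ($j = -7 - 9 = -16$)
$G{\left(l,W \right)} = - \frac{4}{4 - W} + 4 l$ ($G{\left(l,W \right)} = 4 \left(l - \frac{1}{\left(-4 - W\right) + 8}\right) = 4 \left(l - \frac{1}{4 - W}\right) = - \frac{4}{4 - W} + 4 l$)
$\sqrt{U{\left(G{\left(r,j \right)} \right)} + S} = \sqrt{\left(\frac{4 \left(1 - -52 - -208\right)}{-4 - 16}\right)^{2} - 36842} = \sqrt{\left(\frac{4 \left(1 + 52 + 208\right)}{-20}\right)^{2} - 36842} = \sqrt{\left(4 \left(- \frac{1}{20}\right) 261\right)^{2} - 36842} = \sqrt{\left(- \frac{261}{5}\right)^{2} - 36842} = \sqrt{\frac{68121}{25} - 36842} = \sqrt{- \frac{852929}{25}} = \frac{11 i \sqrt{7049}}{5}$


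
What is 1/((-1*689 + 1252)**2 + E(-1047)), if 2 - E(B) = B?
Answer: 1/318018 ≈ 3.1445e-6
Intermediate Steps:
E(B) = 2 - B
1/((-1*689 + 1252)**2 + E(-1047)) = 1/((-1*689 + 1252)**2 + (2 - 1*(-1047))) = 1/((-689 + 1252)**2 + (2 + 1047)) = 1/(563**2 + 1049) = 1/(316969 + 1049) = 1/318018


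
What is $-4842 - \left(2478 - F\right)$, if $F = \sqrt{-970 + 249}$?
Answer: $-7320 + i \sqrt{721} \approx -7320.0 + 26.851 i$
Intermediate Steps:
$F = i \sqrt{721}$ ($F = \sqrt{-721} = i \sqrt{721} \approx 26.851 i$)
$-4842 - \left(2478 - F\right) = -4842 - \left(2478 - i \sqrt{721}\right) = -7320 + i \sqrt{721}$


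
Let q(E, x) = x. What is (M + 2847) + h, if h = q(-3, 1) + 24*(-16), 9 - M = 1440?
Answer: 1033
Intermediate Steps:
M = -1431 (M = 9 - 1*1440 = 9 - 1440 = -1431)
h = -383 (h = 1 + 24*(-16) = 1 - 384 = -383)
(M + 2847) + h = (-1431 + 2847) - 383 = 1416 - 383 = 1033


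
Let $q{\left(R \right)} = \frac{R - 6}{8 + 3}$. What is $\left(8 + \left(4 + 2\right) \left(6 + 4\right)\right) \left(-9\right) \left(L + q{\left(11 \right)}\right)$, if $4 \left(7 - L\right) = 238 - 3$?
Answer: $\frac{345321}{11} \approx 31393.0$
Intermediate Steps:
$L = - \frac{207}{4}$ ($L = 7 - \frac{238 - 3}{4} = 7 - \frac{235}{4} = - \frac{207}{4} \approx -51.75$)
$q{\left(R \right)} = - \frac{6}{11} + \frac{R}{11}$ ($q{\left(R \right)} = \frac{-6 + R}{11} = \left(-6 + R\right) \frac{1}{11} = - \frac{6}{11} + \frac{R}{11}$)
$\left(8 + \left(4 + 2\right) \left(6 + 4\right)\right) \left(-9\right) \left(L + q{\left(11 \right)}\right) = \left(8 + \left(4 + 2\right) \left(6 + 4\right)\right) \left(-9\right) \left(- \frac{207}{4} + \left(- \frac{6}{11} + \frac{1}{11} \cdot 11\right)\right) = \left(8 + 6 \cdot 10\right) \left(-9\right) \left(- \frac{207}{4} + \left(- \frac{6}{11} + 1\right)\right) = \left(8 + 60\right) \left(-9\right) \left(- \frac{207}{4} + \frac{5}{11}\right) = 68 \left(-9\right) \left(- \frac{2257}{44}\right) = \left(-612\right) \left(- \frac{2257}{44}\right) = \frac{345321}{11}$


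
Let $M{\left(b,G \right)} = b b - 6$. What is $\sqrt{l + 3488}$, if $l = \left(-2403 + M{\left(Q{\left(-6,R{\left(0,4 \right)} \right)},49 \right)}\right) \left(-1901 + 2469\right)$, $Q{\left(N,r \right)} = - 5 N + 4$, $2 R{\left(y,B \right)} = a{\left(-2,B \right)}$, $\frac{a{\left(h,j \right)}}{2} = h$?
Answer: $2 i \sqrt{177054} \approx 841.56 i$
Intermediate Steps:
$a{\left(h,j \right)} = 2 h$
$R{\left(y,B \right)} = -2$ ($R{\left(y,B \right)} = \frac{2 \left(-2\right)}{2} = \frac{1}{2} \left(-4\right) = -2$)
$Q{\left(N,r \right)} = 4 - 5 N$
$M{\left(b,G \right)} = -6 + b^{2}$ ($M{\left(b,G \right)} = b^{2} - 6 = -6 + b^{2}$)
$l = -711704$ ($l = \left(-2403 - \left(6 - \left(4 - -30\right)^{2}\right)\right) \left(-1901 + 2469\right) = \left(-2403 - \left(6 - \left(4 + 30\right)^{2}\right)\right) 568 = \left(-2403 - \left(6 - 34^{2}\right)\right) 568 = \left(-2403 + \left(-6 + 1156\right)\right) 568 = \left(-2403 + 1150\right) 568 = \left(-1253\right) 568 = -711704$)
$\sqrt{l + 3488} = \sqrt{-711704 + 3488} = \sqrt{-708216} = 2 i \sqrt{177054}$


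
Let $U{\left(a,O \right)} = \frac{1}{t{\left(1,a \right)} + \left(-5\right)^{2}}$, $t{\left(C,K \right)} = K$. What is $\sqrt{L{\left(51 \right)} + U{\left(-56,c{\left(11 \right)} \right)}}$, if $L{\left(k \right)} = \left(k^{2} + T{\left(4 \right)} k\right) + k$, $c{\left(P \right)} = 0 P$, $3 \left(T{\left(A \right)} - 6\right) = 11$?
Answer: $\frac{\sqrt{3022314}}{31} \approx 56.08$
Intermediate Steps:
$T{\left(A \right)} = \frac{29}{3}$ ($T{\left(A \right)} = 6 + \frac{1}{3} \cdot 11 = 6 + \frac{11}{3} = \frac{29}{3}$)
$c{\left(P \right)} = 0$
$L{\left(k \right)} = k^{2} + \frac{32 k}{3}$ ($L{\left(k \right)} = \left(k^{2} + \frac{29 k}{3}\right) + k = k^{2} + \frac{32 k}{3}$)
$U{\left(a,O \right)} = \frac{1}{25 + a}$ ($U{\left(a,O \right)} = \frac{1}{a + \left(-5\right)^{2}} = \frac{1}{a + 25} = \frac{1}{25 + a}$)
$\sqrt{L{\left(51 \right)} + U{\left(-56,c{\left(11 \right)} \right)}} = \sqrt{\frac{1}{3} \cdot 51 \left(32 + 3 \cdot 51\right) + \frac{1}{25 - 56}} = \sqrt{\frac{1}{3} \cdot 51 \left(32 + 153\right) + \frac{1}{-31}} = \sqrt{\frac{1}{3} \cdot 51 \cdot 185 - \frac{1}{31}} = \sqrt{3145 - \frac{1}{31}} = \sqrt{\frac{97494}{31}} = \frac{\sqrt{3022314}}{31}$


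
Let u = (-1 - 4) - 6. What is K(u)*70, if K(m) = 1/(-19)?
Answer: -70/19 ≈ -3.6842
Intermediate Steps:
u = -11 (u = -5 - 6 = -11)
K(m) = -1/19
K(u)*70 = -1/19*70 = -70/19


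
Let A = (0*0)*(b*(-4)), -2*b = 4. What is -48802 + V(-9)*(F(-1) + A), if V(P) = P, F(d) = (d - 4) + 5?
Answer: -48802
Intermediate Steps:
b = -2 (b = -½*4 = -2)
F(d) = 1 + d (F(d) = (-4 + d) + 5 = 1 + d)
A = 0 (A = (0*0)*(-2*(-4)) = 0*8 = 0)
-48802 + V(-9)*(F(-1) + A) = -48802 - 9*((1 - 1) + 0) = -48802 - 9*(0 + 0) = -48802 - 9*0 = -48802 + 0 = -48802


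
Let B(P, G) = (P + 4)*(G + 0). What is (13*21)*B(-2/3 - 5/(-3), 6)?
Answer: 8190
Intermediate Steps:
B(P, G) = G*(4 + P) (B(P, G) = (4 + P)*G = G*(4 + P))
(13*21)*B(-2/3 - 5/(-3), 6) = (13*21)*(6*(4 + (-2/3 - 5/(-3)))) = 273*(6*(4 + (-2*⅓ - 5*(-⅓)))) = 273*(6*(4 + (-⅔ + 5/3))) = 273*(6*(4 + 1)) = 273*(6*5) = 273*30 = 8190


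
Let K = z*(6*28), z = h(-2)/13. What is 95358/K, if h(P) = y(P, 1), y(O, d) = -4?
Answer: -206609/112 ≈ -1844.7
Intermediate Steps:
h(P) = -4
z = -4/13 ≈ -0.30769
K = -672/13 (K = -24*28/13 = -4/13*168 = -672/13 ≈ -51.692)
95358/K = 95358/(-672/13) = 95358*(-13/672) = -206609/112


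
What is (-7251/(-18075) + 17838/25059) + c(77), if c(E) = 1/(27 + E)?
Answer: 5875767329/5233989800 ≈ 1.1226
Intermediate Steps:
(-7251/(-18075) + 17838/25059) + c(77) = (-7251/(-18075) + 17838/25059) + 1/(27 + 77) = (-7251*(-1/18075) + 17838*(1/25059)) + 1/104 = (2417/6025 + 5946/8353) + 1/104 = 56013851/50326825 + 1/104 = 5875767329/5233989800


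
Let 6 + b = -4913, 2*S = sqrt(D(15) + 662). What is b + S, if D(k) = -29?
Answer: -4919 + sqrt(633)/2 ≈ -4906.4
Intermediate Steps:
S = sqrt(633)/2 (S = sqrt(-29 + 662)/2 = sqrt(633)/2 ≈ 12.580)
b = -4919 (b = -6 - 4913 = -4919)
b + S = -4919 + sqrt(633)/2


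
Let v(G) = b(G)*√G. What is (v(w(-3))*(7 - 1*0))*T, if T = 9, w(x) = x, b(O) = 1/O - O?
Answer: 168*I*√3 ≈ 290.98*I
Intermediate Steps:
v(G) = √G*(1/G - G) (v(G) = (1/G - G)*√G = √G*(1/G - G))
(v(w(-3))*(7 - 1*0))*T = (((1 - 1*(-3)²)/√(-3))*(7 - 1*0))*9 = (((-I*√3/3)*(1 - 1*9))*(7 + 0))*9 = (((-I*√3/3)*(1 - 9))*7)*9 = ((-I*√3/3*(-8))*7)*9 = ((8*I*√3/3)*7)*9 = (56*I*√3/3)*9 = 168*I*√3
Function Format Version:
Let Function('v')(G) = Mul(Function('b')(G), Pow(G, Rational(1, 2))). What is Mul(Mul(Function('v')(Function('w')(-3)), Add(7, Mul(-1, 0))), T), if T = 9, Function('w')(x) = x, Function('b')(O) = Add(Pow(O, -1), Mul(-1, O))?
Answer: Mul(168, I, Pow(3, Rational(1, 2))) ≈ Mul(290.98, I)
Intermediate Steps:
Function('v')(G) = Mul(Pow(G, Rational(1, 2)), Add(Pow(G, -1), Mul(-1, G))) (Function('v')(G) = Mul(Add(Pow(G, -1), Mul(-1, G)), Pow(G, Rational(1, 2))) = Mul(Pow(G, Rational(1, 2)), Add(Pow(G, -1), Mul(-1, G))))
Mul(Mul(Function('v')(Function('w')(-3)), Add(7, Mul(-1, 0))), T) = Mul(Mul(Mul(Pow(-3, Rational(-1, 2)), Add(1, Mul(-1, Pow(-3, 2)))), Add(7, Mul(-1, 0))), 9) = Mul(Mul(Mul(Mul(Rational(-1, 3), I, Pow(3, Rational(1, 2))), Add(1, Mul(-1, 9))), Add(7, 0)), 9) = Mul(Mul(Mul(Mul(Rational(-1, 3), I, Pow(3, Rational(1, 2))), Add(1, -9)), 7), 9) = Mul(Mul(Mul(Mul(Rational(-1, 3), I, Pow(3, Rational(1, 2))), -8), 7), 9) = Mul(Mul(Mul(Rational(8, 3), I, Pow(3, Rational(1, 2))), 7), 9) = Mul(Mul(Rational(56, 3), I, Pow(3, Rational(1, 2))), 9) = Mul(168, I, Pow(3, Rational(1, 2)))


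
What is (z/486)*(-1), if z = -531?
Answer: 59/54 ≈ 1.0926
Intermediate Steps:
(z/486)*(-1) = -531/486*(-1) = -531*1/486*(-1) = -59/54*(-1) = 59/54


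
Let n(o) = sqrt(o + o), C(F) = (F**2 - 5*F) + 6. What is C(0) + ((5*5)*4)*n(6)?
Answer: 6 + 200*sqrt(3) ≈ 352.41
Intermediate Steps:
C(F) = 6 + F**2 - 5*F
n(o) = sqrt(2)*sqrt(o) (n(o) = sqrt(2*o) = sqrt(2)*sqrt(o))
C(0) + ((5*5)*4)*n(6) = (6 + 0**2 - 5*0) + ((5*5)*4)*(sqrt(2)*sqrt(6)) = (6 + 0 + 0) + (25*4)*(2*sqrt(3)) = 6 + 100*(2*sqrt(3)) = 6 + 200*sqrt(3)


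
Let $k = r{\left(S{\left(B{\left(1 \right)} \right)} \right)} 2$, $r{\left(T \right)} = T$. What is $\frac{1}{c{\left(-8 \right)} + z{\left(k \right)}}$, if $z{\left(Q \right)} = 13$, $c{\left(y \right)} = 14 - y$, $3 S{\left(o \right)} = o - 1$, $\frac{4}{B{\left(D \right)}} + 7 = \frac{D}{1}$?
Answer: $\frac{1}{35} \approx 0.028571$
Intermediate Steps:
$B{\left(D \right)} = \frac{4}{-7 + D}$ ($B{\left(D \right)} = \frac{4}{-7 + \frac{D}{1}} = \frac{4}{-7 + D 1} = \frac{4}{-7 + D}$)
$S{\left(o \right)} = - \frac{1}{3} + \frac{o}{3}$ ($S{\left(o \right)} = \frac{o - 1}{3} = \frac{-1 + o}{3} = - \frac{1}{3} + \frac{o}{3}$)
$k = - \frac{10}{9}$ ($k = \left(- \frac{1}{3} + \frac{4 \frac{1}{-7 + 1}}{3}\right) 2 = \left(- \frac{1}{3} + \frac{4 \frac{1}{-6}}{3}\right) 2 = \left(- \frac{1}{3} + \frac{4 \left(- \frac{1}{6}\right)}{3}\right) 2 = \left(- \frac{1}{3} + \frac{1}{3} \left(- \frac{2}{3}\right)\right) 2 = \left(- \frac{1}{3} - \frac{2}{9}\right) 2 = \left(- \frac{5}{9}\right) 2 = - \frac{10}{9} \approx -1.1111$)
$\frac{1}{c{\left(-8 \right)} + z{\left(k \right)}} = \frac{1}{\left(14 - -8\right) + 13} = \frac{1}{\left(14 + 8\right) + 13} = \frac{1}{22 + 13} = \frac{1}{35}$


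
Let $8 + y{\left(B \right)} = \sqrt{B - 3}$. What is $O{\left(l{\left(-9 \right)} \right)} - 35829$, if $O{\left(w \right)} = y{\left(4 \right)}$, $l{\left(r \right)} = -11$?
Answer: $-35836$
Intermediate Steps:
$y{\left(B \right)} = -8 + \sqrt{-3 + B}$ ($y{\left(B \right)} = -8 + \sqrt{B - 3} = -8 + \sqrt{-3 + B}$)
$O{\left(w \right)} = -7$ ($O{\left(w \right)} = -8 + \sqrt{-3 + 4} = -8 + \sqrt{1} = -8 + 1 = -7$)
$O{\left(l{\left(-9 \right)} \right)} - 35829 = -7 - 35829 = -35836$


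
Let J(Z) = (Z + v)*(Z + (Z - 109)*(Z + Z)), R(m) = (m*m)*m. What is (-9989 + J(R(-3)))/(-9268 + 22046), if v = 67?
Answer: 282691/12778 ≈ 22.123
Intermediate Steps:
R(m) = m³ (R(m) = m²*m = m³)
J(Z) = (67 + Z)*(Z + 2*Z*(-109 + Z)) (J(Z) = (Z + 67)*(Z + (Z - 109)*(Z + Z)) = (67 + Z)*(Z + (-109 + Z)*(2*Z)) = (67 + Z)*(Z + 2*Z*(-109 + Z)))
(-9989 + J(R(-3)))/(-9268 + 22046) = (-9989 + (-3)³*(-14539 - 83*(-3)³ + 2*((-3)³)²))/(-9268 + 22046) = (-9989 - 27*(-14539 - 83*(-27) + 2*(-27)²))/12778 = (-9989 - 27*(-14539 + 2241 + 2*729))*(1/12778) = (-9989 - 27*(-14539 + 2241 + 1458))*(1/12778) = (-9989 - 27*(-10840))*(1/12778) = (-9989 + 292680)*(1/12778) = 282691*(1/12778) = 282691/12778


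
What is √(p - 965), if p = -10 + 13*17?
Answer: I*√754 ≈ 27.459*I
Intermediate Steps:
p = 211 (p = -10 + 221 = 211)
√(p - 965) = √(211 - 965) = √(-754) = I*√754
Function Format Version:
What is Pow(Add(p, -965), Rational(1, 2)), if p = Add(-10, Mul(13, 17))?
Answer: Mul(I, Pow(754, Rational(1, 2))) ≈ Mul(27.459, I)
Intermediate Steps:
p = 211 (p = Add(-10, 221) = 211)
Pow(Add(p, -965), Rational(1, 2)) = Pow(Add(211, -965), Rational(1, 2)) = Pow(-754, Rational(1, 2)) = Mul(I, Pow(754, Rational(1, 2)))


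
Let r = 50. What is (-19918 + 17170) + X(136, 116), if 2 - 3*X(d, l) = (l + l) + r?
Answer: -8524/3 ≈ -2841.3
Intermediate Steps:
X(d, l) = -16 - 2*l/3 (X(d, l) = ⅔ - ((l + l) + 50)/3 = ⅔ - (2*l + 50)/3 = ⅔ - (50 + 2*l)/3 = ⅔ + (-50/3 - 2*l/3) = -16 - 2*l/3)
(-19918 + 17170) + X(136, 116) = (-19918 + 17170) + (-16 - ⅔*116) = -2748 + (-16 - 232/3) = -2748 - 280/3 = -8524/3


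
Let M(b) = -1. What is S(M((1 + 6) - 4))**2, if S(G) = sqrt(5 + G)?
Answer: 4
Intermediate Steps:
S(M((1 + 6) - 4))**2 = (sqrt(5 - 1))**2 = (sqrt(4))**2 = 2**2 = 4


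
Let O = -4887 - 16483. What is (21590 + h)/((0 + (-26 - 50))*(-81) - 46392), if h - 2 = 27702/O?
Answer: -32956667/61417380 ≈ -0.53660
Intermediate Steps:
O = -21370
h = 7519/10685 (h = 2 + 27702/(-21370) = 2 + 27702*(-1/21370) = 2 - 13851/10685 = 7519/10685 ≈ 0.70370)
(21590 + h)/((0 + (-26 - 50))*(-81) - 46392) = (21590 + 7519/10685)/((0 + (-26 - 50))*(-81) - 46392) = 230696669/(10685*((0 - 76)*(-81) - 46392)) = 230696669/(10685*(-76*(-81) - 46392)) = 230696669/(10685*(6156 - 46392)) = (230696669/10685)/(-40236) = (230696669/10685)*(-1/40236) = -32956667/61417380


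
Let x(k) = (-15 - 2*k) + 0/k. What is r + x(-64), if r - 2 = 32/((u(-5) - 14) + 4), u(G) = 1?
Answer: 1003/9 ≈ 111.44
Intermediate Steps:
r = -14/9 (r = 2 + 32/((1 - 14) + 4) = 2 + 32/(-13 + 4) = 2 + 32/(-9) = 2 + 32*(-1/9) = 2 - 32/9 = -14/9 ≈ -1.5556)
x(k) = -15 - 2*k (x(k) = (-15 - 2*k) + 0 = -15 - 2*k)
r + x(-64) = -14/9 + (-15 - 2*(-64)) = -14/9 + (-15 + 128) = -14/9 + 113 = 1003/9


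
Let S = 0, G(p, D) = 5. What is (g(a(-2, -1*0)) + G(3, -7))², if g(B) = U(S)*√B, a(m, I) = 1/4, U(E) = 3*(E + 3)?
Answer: 361/4 ≈ 90.250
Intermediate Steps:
U(E) = 9 + 3*E (U(E) = 3*(3 + E) = 9 + 3*E)
a(m, I) = ¼
g(B) = 9*√B (g(B) = (9 + 3*0)*√B = (9 + 0)*√B = 9*√B)
(g(a(-2, -1*0)) + G(3, -7))² = (9*√(¼) + 5)² = (9*(½) + 5)² = (9/2 + 5)² = (19/2)² = 361/4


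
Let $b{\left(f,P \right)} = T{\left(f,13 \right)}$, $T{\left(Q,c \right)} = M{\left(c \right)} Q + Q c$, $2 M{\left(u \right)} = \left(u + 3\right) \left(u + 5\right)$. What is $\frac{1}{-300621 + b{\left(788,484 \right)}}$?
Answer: $- \frac{1}{176905} \approx -5.6527 \cdot 10^{-6}$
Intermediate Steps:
$M{\left(u \right)} = \frac{\left(3 + u\right) \left(5 + u\right)}{2}$ ($M{\left(u \right)} = \frac{\left(u + 3\right) \left(u + 5\right)}{2} = \frac{\left(3 + u\right) \left(5 + u\right)}{2}$)
$T{\left(Q,c \right)} = Q c + Q \left(\frac{15}{2} + \frac{c^{2}}{2} + 4 c\right)$ ($T{\left(Q,c \right)} = \left(\frac{15}{2} + \frac{c^{2}}{2} + 4 c\right) Q + Q c = Q \left(\frac{15}{2} + \frac{c^{2}}{2} + 4 c\right) + Q c = Q c + Q \left(\frac{15}{2} + \frac{c^{2}}{2} + 4 c\right)$)
$b{\left(f,P \right)} = 157 f$ ($b{\left(f,P \right)} = \frac{f \left(15 + 13^{2} + 10 \cdot 13\right)}{2} = \frac{f \left(15 + 169 + 130\right)}{2} = \frac{1}{2} f 314 = 157 f$)
$\frac{1}{-300621 + b{\left(788,484 \right)}} = \frac{1}{-300621 + 157 \cdot 788} = \frac{1}{-300621 + 123716} = \frac{1}{-176905} = - \frac{1}{176905}$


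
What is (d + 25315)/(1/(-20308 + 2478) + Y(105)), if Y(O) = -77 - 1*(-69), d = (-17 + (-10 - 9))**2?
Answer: -474474130/142641 ≈ -3326.4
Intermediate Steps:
d = 1296 (d = (-17 - 19)**2 = (-36)**2 = 1296)
Y(O) = -8 (Y(O) = -77 + 69 = -8)
(d + 25315)/(1/(-20308 + 2478) + Y(105)) = (1296 + 25315)/(1/(-20308 + 2478) - 8) = 26611/(1/(-17830) - 8) = 26611/(-1/17830 - 8) = 26611/(-142641/17830) = 26611*(-17830/142641) = -474474130/142641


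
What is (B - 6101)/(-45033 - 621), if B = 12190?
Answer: -6089/45654 ≈ -0.13337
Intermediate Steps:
(B - 6101)/(-45033 - 621) = (12190 - 6101)/(-45033 - 621) = 6089/(-45654) = 6089*(-1/45654) = -6089/45654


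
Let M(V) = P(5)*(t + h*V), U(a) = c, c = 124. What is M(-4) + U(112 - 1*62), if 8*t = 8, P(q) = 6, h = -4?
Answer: 226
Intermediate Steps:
U(a) = 124
t = 1 (t = (⅛)*8 = 1)
M(V) = 6 - 24*V (M(V) = 6*(1 - 4*V) = 6 - 24*V)
M(-4) + U(112 - 1*62) = (6 - 24*(-4)) + 124 = (6 + 96) + 124 = 102 + 124 = 226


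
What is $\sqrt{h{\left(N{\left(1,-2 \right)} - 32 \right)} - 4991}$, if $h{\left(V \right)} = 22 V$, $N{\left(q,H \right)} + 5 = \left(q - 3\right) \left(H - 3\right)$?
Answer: $i \sqrt{5585} \approx 74.733 i$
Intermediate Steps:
$N{\left(q,H \right)} = -5 + \left(-3 + H\right) \left(-3 + q\right)$ ($N{\left(q,H \right)} = -5 + \left(q - 3\right) \left(H - 3\right) = -5 + \left(-3 + q\right) \left(-3 + H\right) = -5 + \left(-3 + H\right) \left(-3 + q\right)$)
$\sqrt{h{\left(N{\left(1,-2 \right)} - 32 \right)} - 4991} = \sqrt{22 \left(\left(4 - -6 - 3 - 2\right) - 32\right) - 4991} = \sqrt{22 \left(\left(4 + 6 - 3 - 2\right) - 32\right) - 4991} = \sqrt{22 \left(5 - 32\right) - 4991} = \sqrt{22 \left(-27\right) - 4991} = \sqrt{-594 - 4991} = \sqrt{-5585} = i \sqrt{5585}$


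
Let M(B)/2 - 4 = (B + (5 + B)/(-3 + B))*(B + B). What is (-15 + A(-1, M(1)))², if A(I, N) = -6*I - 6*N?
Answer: 81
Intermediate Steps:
M(B) = 8 + 4*B*(B + (5 + B)/(-3 + B)) (M(B) = 8 + 2*((B + (5 + B)/(-3 + B))*(B + B)) = 8 + 2*((B + (5 + B)/(-3 + B))*(2*B)) = 8 + 2*(2*B*(B + (5 + B)/(-3 + B))) = 8 + 4*B*(B + (5 + B)/(-3 + B)))
(-15 + A(-1, M(1)))² = (-15 + (-6*(-1) - 24*(-6 + 1³ - 2*1² + 7*1)/(-3 + 1)))² = (-15 + (6 - 24*(-6 + 1 - 2*1 + 7)/(-2)))² = (-15 + (6 - 24*(-1)*(-6 + 1 - 2 + 7)/2))² = (-15 + (6 - 24*(-1)*0/2))² = (-15 + (6 - 6*0))² = (-15 + (6 + 0))² = (-15 + 6)² = (-9)² = 81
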